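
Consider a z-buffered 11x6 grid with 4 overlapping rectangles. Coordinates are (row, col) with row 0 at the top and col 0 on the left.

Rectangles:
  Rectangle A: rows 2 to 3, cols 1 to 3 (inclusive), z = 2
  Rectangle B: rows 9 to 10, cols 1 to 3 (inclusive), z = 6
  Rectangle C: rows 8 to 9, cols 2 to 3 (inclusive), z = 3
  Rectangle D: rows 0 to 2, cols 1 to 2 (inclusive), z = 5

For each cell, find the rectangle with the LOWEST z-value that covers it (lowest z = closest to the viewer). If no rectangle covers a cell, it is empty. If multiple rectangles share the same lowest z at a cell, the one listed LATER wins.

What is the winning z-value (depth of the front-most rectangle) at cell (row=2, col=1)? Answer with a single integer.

Answer: 2

Derivation:
Check cell (2,1):
  A: rows 2-3 cols 1-3 z=2 -> covers; best now A (z=2)
  B: rows 9-10 cols 1-3 -> outside (row miss)
  C: rows 8-9 cols 2-3 -> outside (row miss)
  D: rows 0-2 cols 1-2 z=5 -> covers; best now A (z=2)
Winner: A at z=2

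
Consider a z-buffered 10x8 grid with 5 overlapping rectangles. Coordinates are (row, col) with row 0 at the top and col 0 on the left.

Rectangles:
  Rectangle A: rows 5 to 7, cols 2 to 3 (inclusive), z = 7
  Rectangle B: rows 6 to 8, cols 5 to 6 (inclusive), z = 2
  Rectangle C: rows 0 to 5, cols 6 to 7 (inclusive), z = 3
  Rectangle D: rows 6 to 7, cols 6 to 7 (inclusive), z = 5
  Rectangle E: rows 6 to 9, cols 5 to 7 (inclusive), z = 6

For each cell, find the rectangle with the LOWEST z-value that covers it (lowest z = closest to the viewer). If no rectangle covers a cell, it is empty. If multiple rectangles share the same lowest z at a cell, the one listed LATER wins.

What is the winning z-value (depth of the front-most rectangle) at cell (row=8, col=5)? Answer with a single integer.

Answer: 2

Derivation:
Check cell (8,5):
  A: rows 5-7 cols 2-3 -> outside (row miss)
  B: rows 6-8 cols 5-6 z=2 -> covers; best now B (z=2)
  C: rows 0-5 cols 6-7 -> outside (row miss)
  D: rows 6-7 cols 6-7 -> outside (row miss)
  E: rows 6-9 cols 5-7 z=6 -> covers; best now B (z=2)
Winner: B at z=2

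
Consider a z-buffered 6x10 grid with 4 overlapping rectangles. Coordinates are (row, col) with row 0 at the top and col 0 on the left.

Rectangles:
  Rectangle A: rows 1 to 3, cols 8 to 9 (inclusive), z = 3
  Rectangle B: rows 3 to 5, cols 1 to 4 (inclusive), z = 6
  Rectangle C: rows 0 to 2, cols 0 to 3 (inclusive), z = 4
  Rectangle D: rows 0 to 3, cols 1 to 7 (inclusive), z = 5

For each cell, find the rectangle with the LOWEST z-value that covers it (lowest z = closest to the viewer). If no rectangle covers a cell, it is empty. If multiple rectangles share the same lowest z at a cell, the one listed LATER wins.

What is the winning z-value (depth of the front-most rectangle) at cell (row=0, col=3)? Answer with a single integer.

Answer: 4

Derivation:
Check cell (0,3):
  A: rows 1-3 cols 8-9 -> outside (row miss)
  B: rows 3-5 cols 1-4 -> outside (row miss)
  C: rows 0-2 cols 0-3 z=4 -> covers; best now C (z=4)
  D: rows 0-3 cols 1-7 z=5 -> covers; best now C (z=4)
Winner: C at z=4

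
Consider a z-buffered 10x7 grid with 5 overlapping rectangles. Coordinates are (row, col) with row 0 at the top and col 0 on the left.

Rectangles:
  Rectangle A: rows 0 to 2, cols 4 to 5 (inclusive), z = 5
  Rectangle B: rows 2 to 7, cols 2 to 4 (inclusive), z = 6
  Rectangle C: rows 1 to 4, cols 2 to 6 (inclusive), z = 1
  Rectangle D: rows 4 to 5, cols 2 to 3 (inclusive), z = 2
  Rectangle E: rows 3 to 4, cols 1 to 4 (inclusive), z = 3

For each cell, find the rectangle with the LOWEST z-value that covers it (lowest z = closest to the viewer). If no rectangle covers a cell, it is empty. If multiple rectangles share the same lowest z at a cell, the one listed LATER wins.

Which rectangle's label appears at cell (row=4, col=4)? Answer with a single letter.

Answer: C

Derivation:
Check cell (4,4):
  A: rows 0-2 cols 4-5 -> outside (row miss)
  B: rows 2-7 cols 2-4 z=6 -> covers; best now B (z=6)
  C: rows 1-4 cols 2-6 z=1 -> covers; best now C (z=1)
  D: rows 4-5 cols 2-3 -> outside (col miss)
  E: rows 3-4 cols 1-4 z=3 -> covers; best now C (z=1)
Winner: C at z=1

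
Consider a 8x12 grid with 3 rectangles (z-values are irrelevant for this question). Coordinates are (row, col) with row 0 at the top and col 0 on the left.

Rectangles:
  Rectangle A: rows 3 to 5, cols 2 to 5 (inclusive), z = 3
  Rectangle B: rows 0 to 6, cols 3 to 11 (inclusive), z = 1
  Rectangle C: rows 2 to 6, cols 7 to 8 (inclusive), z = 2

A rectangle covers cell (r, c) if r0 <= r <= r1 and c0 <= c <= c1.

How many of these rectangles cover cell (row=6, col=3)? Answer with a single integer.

Check cell (6,3):
  A: rows 3-5 cols 2-5 -> outside (row miss)
  B: rows 0-6 cols 3-11 -> covers
  C: rows 2-6 cols 7-8 -> outside (col miss)
Count covering = 1

Answer: 1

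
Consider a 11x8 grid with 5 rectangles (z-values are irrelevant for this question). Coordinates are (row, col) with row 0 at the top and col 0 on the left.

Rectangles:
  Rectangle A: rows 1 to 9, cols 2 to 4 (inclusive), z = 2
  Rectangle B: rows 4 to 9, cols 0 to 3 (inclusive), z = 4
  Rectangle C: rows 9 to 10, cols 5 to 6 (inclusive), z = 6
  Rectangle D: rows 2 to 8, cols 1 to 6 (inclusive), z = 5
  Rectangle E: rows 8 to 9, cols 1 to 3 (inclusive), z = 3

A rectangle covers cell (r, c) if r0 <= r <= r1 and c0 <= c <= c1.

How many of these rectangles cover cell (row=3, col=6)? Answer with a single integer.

Check cell (3,6):
  A: rows 1-9 cols 2-4 -> outside (col miss)
  B: rows 4-9 cols 0-3 -> outside (row miss)
  C: rows 9-10 cols 5-6 -> outside (row miss)
  D: rows 2-8 cols 1-6 -> covers
  E: rows 8-9 cols 1-3 -> outside (row miss)
Count covering = 1

Answer: 1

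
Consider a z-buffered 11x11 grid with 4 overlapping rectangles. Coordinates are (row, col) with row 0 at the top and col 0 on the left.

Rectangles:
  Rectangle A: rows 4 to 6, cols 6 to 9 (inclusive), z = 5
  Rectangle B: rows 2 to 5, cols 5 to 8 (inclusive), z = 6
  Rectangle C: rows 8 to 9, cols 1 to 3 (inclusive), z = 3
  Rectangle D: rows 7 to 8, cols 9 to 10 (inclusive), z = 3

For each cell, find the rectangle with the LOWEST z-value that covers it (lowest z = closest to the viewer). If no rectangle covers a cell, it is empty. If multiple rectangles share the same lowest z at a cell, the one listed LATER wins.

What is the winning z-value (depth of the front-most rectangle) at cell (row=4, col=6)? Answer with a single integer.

Check cell (4,6):
  A: rows 4-6 cols 6-9 z=5 -> covers; best now A (z=5)
  B: rows 2-5 cols 5-8 z=6 -> covers; best now A (z=5)
  C: rows 8-9 cols 1-3 -> outside (row miss)
  D: rows 7-8 cols 9-10 -> outside (row miss)
Winner: A at z=5

Answer: 5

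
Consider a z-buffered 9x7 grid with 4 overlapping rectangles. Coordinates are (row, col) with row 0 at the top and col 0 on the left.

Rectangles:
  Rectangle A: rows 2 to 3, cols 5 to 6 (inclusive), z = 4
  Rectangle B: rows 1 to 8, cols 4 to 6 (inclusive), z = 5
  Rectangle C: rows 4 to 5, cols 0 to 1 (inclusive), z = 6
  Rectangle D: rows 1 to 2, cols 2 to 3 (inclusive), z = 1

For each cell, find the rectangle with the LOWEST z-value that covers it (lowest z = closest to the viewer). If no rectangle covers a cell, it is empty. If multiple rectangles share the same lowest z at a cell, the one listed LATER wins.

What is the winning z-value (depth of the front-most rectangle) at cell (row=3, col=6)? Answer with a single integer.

Answer: 4

Derivation:
Check cell (3,6):
  A: rows 2-3 cols 5-6 z=4 -> covers; best now A (z=4)
  B: rows 1-8 cols 4-6 z=5 -> covers; best now A (z=4)
  C: rows 4-5 cols 0-1 -> outside (row miss)
  D: rows 1-2 cols 2-3 -> outside (row miss)
Winner: A at z=4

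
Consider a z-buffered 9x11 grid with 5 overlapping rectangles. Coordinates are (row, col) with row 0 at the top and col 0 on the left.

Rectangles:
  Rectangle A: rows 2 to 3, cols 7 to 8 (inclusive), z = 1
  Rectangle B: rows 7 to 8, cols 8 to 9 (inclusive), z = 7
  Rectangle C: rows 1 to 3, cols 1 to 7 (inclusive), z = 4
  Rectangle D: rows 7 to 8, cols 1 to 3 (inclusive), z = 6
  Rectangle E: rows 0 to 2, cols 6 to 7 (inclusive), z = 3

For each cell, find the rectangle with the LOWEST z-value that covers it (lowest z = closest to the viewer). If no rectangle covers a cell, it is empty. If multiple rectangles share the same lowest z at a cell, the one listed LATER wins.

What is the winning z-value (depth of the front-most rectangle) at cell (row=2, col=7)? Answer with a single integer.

Check cell (2,7):
  A: rows 2-3 cols 7-8 z=1 -> covers; best now A (z=1)
  B: rows 7-8 cols 8-9 -> outside (row miss)
  C: rows 1-3 cols 1-7 z=4 -> covers; best now A (z=1)
  D: rows 7-8 cols 1-3 -> outside (row miss)
  E: rows 0-2 cols 6-7 z=3 -> covers; best now A (z=1)
Winner: A at z=1

Answer: 1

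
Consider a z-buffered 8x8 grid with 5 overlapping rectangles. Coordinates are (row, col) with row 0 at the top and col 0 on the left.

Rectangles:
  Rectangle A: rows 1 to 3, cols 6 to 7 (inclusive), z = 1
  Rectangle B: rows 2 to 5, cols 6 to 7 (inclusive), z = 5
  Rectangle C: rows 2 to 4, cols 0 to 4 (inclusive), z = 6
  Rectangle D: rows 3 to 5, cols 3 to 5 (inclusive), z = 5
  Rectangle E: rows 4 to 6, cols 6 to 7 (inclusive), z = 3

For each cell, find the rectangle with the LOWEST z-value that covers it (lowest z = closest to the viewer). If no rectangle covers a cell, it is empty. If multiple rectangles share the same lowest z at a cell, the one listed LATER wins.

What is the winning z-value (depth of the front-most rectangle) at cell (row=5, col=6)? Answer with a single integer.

Answer: 3

Derivation:
Check cell (5,6):
  A: rows 1-3 cols 6-7 -> outside (row miss)
  B: rows 2-5 cols 6-7 z=5 -> covers; best now B (z=5)
  C: rows 2-4 cols 0-4 -> outside (row miss)
  D: rows 3-5 cols 3-5 -> outside (col miss)
  E: rows 4-6 cols 6-7 z=3 -> covers; best now E (z=3)
Winner: E at z=3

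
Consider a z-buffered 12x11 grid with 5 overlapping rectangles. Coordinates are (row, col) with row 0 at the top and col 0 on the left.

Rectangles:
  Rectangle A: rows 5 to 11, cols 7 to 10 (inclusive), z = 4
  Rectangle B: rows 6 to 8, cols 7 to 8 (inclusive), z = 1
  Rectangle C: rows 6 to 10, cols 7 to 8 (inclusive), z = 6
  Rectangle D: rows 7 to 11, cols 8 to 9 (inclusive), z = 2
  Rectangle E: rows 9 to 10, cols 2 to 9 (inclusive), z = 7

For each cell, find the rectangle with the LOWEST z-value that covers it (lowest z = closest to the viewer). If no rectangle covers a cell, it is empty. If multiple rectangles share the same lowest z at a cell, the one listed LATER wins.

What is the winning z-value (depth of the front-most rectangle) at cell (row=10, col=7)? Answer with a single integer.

Check cell (10,7):
  A: rows 5-11 cols 7-10 z=4 -> covers; best now A (z=4)
  B: rows 6-8 cols 7-8 -> outside (row miss)
  C: rows 6-10 cols 7-8 z=6 -> covers; best now A (z=4)
  D: rows 7-11 cols 8-9 -> outside (col miss)
  E: rows 9-10 cols 2-9 z=7 -> covers; best now A (z=4)
Winner: A at z=4

Answer: 4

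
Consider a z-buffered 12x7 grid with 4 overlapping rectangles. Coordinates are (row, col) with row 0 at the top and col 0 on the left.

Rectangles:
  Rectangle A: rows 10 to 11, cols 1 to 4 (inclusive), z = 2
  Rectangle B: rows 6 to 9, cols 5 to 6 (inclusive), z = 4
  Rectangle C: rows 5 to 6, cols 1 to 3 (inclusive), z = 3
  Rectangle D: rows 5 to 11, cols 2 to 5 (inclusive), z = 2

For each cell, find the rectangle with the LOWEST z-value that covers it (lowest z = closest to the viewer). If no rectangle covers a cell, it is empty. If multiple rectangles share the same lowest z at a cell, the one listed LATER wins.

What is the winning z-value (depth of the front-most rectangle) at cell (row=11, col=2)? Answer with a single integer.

Answer: 2

Derivation:
Check cell (11,2):
  A: rows 10-11 cols 1-4 z=2 -> covers; best now A (z=2)
  B: rows 6-9 cols 5-6 -> outside (row miss)
  C: rows 5-6 cols 1-3 -> outside (row miss)
  D: rows 5-11 cols 2-5 z=2 -> covers; best now D (z=2)
Winner: D at z=2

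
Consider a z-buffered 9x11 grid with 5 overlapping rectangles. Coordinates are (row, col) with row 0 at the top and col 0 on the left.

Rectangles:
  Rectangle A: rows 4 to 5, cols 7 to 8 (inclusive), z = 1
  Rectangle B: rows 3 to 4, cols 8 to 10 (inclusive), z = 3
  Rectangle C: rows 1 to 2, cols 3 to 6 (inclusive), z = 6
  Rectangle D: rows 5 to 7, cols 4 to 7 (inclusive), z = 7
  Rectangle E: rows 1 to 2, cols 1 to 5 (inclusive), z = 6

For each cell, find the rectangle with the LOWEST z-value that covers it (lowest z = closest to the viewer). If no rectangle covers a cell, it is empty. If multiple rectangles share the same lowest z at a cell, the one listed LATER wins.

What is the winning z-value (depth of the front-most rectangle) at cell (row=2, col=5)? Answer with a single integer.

Check cell (2,5):
  A: rows 4-5 cols 7-8 -> outside (row miss)
  B: rows 3-4 cols 8-10 -> outside (row miss)
  C: rows 1-2 cols 3-6 z=6 -> covers; best now C (z=6)
  D: rows 5-7 cols 4-7 -> outside (row miss)
  E: rows 1-2 cols 1-5 z=6 -> covers; best now E (z=6)
Winner: E at z=6

Answer: 6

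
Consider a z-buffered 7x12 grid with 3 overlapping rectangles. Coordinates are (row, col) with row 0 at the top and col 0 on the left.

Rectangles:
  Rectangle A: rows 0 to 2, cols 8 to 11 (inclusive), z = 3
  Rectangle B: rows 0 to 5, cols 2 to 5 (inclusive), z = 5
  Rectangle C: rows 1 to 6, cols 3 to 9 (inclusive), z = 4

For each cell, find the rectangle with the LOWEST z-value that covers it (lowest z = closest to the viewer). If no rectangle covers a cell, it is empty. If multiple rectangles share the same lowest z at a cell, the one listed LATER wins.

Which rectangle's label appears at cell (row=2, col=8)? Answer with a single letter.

Answer: A

Derivation:
Check cell (2,8):
  A: rows 0-2 cols 8-11 z=3 -> covers; best now A (z=3)
  B: rows 0-5 cols 2-5 -> outside (col miss)
  C: rows 1-6 cols 3-9 z=4 -> covers; best now A (z=3)
Winner: A at z=3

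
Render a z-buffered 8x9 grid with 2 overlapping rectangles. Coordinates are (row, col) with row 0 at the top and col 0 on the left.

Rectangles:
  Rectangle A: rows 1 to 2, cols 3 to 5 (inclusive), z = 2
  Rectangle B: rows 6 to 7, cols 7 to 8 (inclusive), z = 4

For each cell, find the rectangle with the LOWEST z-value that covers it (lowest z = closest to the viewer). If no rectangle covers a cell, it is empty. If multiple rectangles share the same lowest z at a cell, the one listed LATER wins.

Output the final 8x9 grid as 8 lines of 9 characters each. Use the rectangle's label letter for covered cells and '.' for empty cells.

.........
...AAA...
...AAA...
.........
.........
.........
.......BB
.......BB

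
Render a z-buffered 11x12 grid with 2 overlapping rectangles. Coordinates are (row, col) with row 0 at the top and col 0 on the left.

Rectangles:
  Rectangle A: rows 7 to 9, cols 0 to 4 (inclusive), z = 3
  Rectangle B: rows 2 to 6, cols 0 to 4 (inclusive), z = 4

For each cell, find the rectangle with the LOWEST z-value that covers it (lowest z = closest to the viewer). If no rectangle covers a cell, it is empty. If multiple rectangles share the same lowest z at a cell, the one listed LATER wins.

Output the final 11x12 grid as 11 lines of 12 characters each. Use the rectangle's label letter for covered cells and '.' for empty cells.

............
............
BBBBB.......
BBBBB.......
BBBBB.......
BBBBB.......
BBBBB.......
AAAAA.......
AAAAA.......
AAAAA.......
............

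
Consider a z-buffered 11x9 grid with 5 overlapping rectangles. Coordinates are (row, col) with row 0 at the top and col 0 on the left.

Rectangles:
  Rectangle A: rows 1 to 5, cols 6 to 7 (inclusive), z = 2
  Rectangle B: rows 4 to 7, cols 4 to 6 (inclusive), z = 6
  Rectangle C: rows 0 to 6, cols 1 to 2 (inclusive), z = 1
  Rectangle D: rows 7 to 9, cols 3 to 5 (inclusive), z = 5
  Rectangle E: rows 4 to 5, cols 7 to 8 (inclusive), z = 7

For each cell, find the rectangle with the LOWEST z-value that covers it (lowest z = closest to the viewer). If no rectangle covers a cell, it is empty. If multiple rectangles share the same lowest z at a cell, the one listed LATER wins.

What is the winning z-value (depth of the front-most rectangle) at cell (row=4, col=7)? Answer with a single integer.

Check cell (4,7):
  A: rows 1-5 cols 6-7 z=2 -> covers; best now A (z=2)
  B: rows 4-7 cols 4-6 -> outside (col miss)
  C: rows 0-6 cols 1-2 -> outside (col miss)
  D: rows 7-9 cols 3-5 -> outside (row miss)
  E: rows 4-5 cols 7-8 z=7 -> covers; best now A (z=2)
Winner: A at z=2

Answer: 2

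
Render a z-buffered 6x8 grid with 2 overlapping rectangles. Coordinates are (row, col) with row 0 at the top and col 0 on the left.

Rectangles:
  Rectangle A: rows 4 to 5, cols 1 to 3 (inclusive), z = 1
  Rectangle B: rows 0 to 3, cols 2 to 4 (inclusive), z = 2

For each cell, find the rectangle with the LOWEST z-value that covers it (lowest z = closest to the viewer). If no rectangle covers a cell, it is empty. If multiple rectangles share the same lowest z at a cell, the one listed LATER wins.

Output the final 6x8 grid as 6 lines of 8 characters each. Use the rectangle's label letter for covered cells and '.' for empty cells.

..BBB...
..BBB...
..BBB...
..BBB...
.AAA....
.AAA....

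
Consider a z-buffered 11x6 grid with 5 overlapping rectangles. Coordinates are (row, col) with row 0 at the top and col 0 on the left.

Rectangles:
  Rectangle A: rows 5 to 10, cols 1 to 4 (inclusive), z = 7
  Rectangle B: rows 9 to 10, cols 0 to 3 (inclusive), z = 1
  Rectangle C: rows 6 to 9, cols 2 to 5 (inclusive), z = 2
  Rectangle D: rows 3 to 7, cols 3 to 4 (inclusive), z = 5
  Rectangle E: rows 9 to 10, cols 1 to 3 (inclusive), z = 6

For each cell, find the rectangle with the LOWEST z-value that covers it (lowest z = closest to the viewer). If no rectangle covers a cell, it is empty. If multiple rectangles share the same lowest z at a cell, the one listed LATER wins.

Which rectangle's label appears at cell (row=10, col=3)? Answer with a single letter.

Check cell (10,3):
  A: rows 5-10 cols 1-4 z=7 -> covers; best now A (z=7)
  B: rows 9-10 cols 0-3 z=1 -> covers; best now B (z=1)
  C: rows 6-9 cols 2-5 -> outside (row miss)
  D: rows 3-7 cols 3-4 -> outside (row miss)
  E: rows 9-10 cols 1-3 z=6 -> covers; best now B (z=1)
Winner: B at z=1

Answer: B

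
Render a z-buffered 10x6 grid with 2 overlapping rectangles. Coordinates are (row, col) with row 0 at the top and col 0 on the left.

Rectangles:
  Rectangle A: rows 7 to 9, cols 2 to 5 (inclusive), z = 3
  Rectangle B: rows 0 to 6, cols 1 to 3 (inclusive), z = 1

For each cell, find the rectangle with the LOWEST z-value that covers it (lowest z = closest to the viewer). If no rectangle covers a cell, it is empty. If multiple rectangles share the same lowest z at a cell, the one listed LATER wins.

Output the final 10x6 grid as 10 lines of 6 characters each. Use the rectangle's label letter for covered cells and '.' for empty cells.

.BBB..
.BBB..
.BBB..
.BBB..
.BBB..
.BBB..
.BBB..
..AAAA
..AAAA
..AAAA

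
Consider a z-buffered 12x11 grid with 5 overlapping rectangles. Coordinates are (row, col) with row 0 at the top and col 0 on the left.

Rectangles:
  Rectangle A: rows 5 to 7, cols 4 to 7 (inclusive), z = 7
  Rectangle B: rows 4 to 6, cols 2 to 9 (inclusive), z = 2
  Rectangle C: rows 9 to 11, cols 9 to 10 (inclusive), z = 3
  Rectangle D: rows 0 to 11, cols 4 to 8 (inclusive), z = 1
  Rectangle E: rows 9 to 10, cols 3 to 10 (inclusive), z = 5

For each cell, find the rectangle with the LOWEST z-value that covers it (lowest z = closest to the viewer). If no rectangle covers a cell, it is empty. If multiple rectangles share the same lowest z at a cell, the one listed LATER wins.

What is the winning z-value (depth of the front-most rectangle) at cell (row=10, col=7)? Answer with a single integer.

Check cell (10,7):
  A: rows 5-7 cols 4-7 -> outside (row miss)
  B: rows 4-6 cols 2-9 -> outside (row miss)
  C: rows 9-11 cols 9-10 -> outside (col miss)
  D: rows 0-11 cols 4-8 z=1 -> covers; best now D (z=1)
  E: rows 9-10 cols 3-10 z=5 -> covers; best now D (z=1)
Winner: D at z=1

Answer: 1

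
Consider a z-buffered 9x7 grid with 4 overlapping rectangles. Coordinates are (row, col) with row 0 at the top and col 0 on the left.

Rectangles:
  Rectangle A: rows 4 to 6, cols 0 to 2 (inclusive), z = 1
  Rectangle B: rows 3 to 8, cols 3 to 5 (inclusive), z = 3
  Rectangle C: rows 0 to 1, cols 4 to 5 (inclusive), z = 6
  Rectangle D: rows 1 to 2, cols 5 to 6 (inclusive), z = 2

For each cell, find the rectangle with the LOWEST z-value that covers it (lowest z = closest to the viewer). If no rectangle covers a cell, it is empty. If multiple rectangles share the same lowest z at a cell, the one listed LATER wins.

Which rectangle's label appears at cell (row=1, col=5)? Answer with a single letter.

Check cell (1,5):
  A: rows 4-6 cols 0-2 -> outside (row miss)
  B: rows 3-8 cols 3-5 -> outside (row miss)
  C: rows 0-1 cols 4-5 z=6 -> covers; best now C (z=6)
  D: rows 1-2 cols 5-6 z=2 -> covers; best now D (z=2)
Winner: D at z=2

Answer: D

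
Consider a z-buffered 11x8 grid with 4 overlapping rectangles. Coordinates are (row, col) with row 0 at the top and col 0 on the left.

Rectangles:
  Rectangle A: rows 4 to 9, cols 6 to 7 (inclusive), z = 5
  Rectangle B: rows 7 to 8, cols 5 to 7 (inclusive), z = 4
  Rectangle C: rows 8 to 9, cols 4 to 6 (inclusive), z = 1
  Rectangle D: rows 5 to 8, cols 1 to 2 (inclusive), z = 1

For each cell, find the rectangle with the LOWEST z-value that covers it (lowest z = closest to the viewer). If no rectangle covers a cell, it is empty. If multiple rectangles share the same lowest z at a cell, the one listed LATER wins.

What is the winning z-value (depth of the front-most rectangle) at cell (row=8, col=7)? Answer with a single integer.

Answer: 4

Derivation:
Check cell (8,7):
  A: rows 4-9 cols 6-7 z=5 -> covers; best now A (z=5)
  B: rows 7-8 cols 5-7 z=4 -> covers; best now B (z=4)
  C: rows 8-9 cols 4-6 -> outside (col miss)
  D: rows 5-8 cols 1-2 -> outside (col miss)
Winner: B at z=4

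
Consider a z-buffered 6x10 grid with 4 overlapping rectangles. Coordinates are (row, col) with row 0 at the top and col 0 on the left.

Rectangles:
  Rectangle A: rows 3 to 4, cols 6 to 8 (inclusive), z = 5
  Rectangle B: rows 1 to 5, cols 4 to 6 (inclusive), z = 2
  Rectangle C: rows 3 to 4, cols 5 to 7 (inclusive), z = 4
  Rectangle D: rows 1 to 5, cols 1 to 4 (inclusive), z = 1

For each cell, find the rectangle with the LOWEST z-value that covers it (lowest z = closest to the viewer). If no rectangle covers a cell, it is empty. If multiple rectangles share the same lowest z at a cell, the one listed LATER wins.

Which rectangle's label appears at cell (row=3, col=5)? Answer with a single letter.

Check cell (3,5):
  A: rows 3-4 cols 6-8 -> outside (col miss)
  B: rows 1-5 cols 4-6 z=2 -> covers; best now B (z=2)
  C: rows 3-4 cols 5-7 z=4 -> covers; best now B (z=2)
  D: rows 1-5 cols 1-4 -> outside (col miss)
Winner: B at z=2

Answer: B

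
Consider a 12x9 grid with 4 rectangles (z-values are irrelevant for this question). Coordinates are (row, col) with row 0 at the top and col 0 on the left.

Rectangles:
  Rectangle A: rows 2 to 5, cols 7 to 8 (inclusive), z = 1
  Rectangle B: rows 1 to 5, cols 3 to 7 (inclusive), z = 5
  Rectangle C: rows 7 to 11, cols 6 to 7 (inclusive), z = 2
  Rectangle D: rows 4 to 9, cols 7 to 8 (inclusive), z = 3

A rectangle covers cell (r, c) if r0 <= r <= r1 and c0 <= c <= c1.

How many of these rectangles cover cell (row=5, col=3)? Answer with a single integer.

Check cell (5,3):
  A: rows 2-5 cols 7-8 -> outside (col miss)
  B: rows 1-5 cols 3-7 -> covers
  C: rows 7-11 cols 6-7 -> outside (row miss)
  D: rows 4-9 cols 7-8 -> outside (col miss)
Count covering = 1

Answer: 1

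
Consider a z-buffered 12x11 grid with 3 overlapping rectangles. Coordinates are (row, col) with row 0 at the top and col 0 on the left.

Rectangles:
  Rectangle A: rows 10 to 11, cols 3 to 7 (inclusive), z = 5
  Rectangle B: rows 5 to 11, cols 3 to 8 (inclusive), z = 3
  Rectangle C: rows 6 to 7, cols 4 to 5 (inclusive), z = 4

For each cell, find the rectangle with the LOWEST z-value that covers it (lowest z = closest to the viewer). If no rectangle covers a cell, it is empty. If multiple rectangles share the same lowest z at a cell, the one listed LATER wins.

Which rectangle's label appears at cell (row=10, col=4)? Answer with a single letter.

Check cell (10,4):
  A: rows 10-11 cols 3-7 z=5 -> covers; best now A (z=5)
  B: rows 5-11 cols 3-8 z=3 -> covers; best now B (z=3)
  C: rows 6-7 cols 4-5 -> outside (row miss)
Winner: B at z=3

Answer: B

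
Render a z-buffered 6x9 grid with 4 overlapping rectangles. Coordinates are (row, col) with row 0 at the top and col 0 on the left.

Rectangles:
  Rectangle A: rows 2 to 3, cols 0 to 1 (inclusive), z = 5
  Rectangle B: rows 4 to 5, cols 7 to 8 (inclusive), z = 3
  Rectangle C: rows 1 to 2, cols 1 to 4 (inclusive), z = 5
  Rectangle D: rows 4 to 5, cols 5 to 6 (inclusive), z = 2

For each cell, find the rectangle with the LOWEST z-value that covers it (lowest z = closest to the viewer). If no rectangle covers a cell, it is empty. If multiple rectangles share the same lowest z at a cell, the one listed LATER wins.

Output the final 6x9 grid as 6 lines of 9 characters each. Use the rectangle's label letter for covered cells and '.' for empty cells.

.........
.CCCC....
ACCCC....
AA.......
.....DDBB
.....DDBB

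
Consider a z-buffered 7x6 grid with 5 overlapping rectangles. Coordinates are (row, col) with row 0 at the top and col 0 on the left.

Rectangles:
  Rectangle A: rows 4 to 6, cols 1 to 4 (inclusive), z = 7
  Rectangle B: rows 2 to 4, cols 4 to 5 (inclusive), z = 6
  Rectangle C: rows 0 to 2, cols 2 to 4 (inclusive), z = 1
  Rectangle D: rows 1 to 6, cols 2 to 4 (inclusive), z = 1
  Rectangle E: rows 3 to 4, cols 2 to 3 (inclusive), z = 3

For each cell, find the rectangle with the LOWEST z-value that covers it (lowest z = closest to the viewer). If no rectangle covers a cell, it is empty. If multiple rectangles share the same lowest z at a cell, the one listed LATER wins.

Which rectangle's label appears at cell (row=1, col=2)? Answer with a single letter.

Answer: D

Derivation:
Check cell (1,2):
  A: rows 4-6 cols 1-4 -> outside (row miss)
  B: rows 2-4 cols 4-5 -> outside (row miss)
  C: rows 0-2 cols 2-4 z=1 -> covers; best now C (z=1)
  D: rows 1-6 cols 2-4 z=1 -> covers; best now D (z=1)
  E: rows 3-4 cols 2-3 -> outside (row miss)
Winner: D at z=1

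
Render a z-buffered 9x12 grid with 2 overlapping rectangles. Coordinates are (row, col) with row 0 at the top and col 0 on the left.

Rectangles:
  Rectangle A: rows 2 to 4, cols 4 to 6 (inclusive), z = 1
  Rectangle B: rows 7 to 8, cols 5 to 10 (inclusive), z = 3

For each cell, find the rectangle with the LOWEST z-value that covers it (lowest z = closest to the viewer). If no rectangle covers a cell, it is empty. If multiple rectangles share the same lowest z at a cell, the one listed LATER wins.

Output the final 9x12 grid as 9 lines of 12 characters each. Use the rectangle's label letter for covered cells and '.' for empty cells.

............
............
....AAA.....
....AAA.....
....AAA.....
............
............
.....BBBBBB.
.....BBBBBB.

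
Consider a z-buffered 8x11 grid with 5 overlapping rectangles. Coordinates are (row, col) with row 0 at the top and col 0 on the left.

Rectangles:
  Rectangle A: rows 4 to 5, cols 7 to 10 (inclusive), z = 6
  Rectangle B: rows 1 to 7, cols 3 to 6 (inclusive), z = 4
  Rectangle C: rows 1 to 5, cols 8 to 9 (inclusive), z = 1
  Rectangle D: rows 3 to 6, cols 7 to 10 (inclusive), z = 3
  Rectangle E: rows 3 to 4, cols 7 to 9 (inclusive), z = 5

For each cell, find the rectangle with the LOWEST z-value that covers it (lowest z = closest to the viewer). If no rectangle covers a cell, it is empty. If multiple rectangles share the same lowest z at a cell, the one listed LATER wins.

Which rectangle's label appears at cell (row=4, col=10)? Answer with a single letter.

Answer: D

Derivation:
Check cell (4,10):
  A: rows 4-5 cols 7-10 z=6 -> covers; best now A (z=6)
  B: rows 1-7 cols 3-6 -> outside (col miss)
  C: rows 1-5 cols 8-9 -> outside (col miss)
  D: rows 3-6 cols 7-10 z=3 -> covers; best now D (z=3)
  E: rows 3-4 cols 7-9 -> outside (col miss)
Winner: D at z=3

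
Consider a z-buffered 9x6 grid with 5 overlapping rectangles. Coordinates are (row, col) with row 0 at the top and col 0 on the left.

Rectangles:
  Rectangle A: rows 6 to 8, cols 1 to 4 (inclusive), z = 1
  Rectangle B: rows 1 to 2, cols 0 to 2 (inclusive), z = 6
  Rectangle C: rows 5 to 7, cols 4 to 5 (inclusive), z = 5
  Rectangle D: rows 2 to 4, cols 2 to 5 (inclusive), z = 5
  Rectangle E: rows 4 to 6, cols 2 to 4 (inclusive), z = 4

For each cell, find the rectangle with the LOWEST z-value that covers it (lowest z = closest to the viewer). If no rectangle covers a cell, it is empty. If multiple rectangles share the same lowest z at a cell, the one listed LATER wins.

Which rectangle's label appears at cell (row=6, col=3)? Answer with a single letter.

Check cell (6,3):
  A: rows 6-8 cols 1-4 z=1 -> covers; best now A (z=1)
  B: rows 1-2 cols 0-2 -> outside (row miss)
  C: rows 5-7 cols 4-5 -> outside (col miss)
  D: rows 2-4 cols 2-5 -> outside (row miss)
  E: rows 4-6 cols 2-4 z=4 -> covers; best now A (z=1)
Winner: A at z=1

Answer: A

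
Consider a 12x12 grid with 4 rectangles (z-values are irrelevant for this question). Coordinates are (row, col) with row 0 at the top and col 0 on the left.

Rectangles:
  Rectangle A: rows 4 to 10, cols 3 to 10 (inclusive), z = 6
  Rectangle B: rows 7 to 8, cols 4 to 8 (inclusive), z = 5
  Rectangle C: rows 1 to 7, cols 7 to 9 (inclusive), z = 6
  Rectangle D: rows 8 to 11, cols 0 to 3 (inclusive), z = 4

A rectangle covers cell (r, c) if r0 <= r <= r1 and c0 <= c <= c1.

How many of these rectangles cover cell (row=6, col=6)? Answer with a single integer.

Answer: 1

Derivation:
Check cell (6,6):
  A: rows 4-10 cols 3-10 -> covers
  B: rows 7-8 cols 4-8 -> outside (row miss)
  C: rows 1-7 cols 7-9 -> outside (col miss)
  D: rows 8-11 cols 0-3 -> outside (row miss)
Count covering = 1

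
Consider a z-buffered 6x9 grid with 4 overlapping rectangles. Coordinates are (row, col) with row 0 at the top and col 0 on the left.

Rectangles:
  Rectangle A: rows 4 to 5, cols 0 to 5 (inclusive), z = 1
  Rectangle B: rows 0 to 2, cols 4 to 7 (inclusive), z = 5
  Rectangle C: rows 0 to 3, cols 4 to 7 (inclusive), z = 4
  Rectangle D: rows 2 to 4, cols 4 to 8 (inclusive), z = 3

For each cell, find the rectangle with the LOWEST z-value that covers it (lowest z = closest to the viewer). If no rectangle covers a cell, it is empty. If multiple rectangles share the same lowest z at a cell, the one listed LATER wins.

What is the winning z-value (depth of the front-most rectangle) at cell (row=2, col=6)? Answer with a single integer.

Answer: 3

Derivation:
Check cell (2,6):
  A: rows 4-5 cols 0-5 -> outside (row miss)
  B: rows 0-2 cols 4-7 z=5 -> covers; best now B (z=5)
  C: rows 0-3 cols 4-7 z=4 -> covers; best now C (z=4)
  D: rows 2-4 cols 4-8 z=3 -> covers; best now D (z=3)
Winner: D at z=3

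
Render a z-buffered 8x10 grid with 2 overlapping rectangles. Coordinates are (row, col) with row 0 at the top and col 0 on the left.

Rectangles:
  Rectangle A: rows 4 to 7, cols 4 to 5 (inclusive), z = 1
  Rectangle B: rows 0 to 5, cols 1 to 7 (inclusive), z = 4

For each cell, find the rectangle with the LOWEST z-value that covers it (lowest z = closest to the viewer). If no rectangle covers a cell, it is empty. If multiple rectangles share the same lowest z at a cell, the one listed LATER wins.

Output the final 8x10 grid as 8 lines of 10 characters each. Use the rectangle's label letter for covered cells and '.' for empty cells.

.BBBBBBB..
.BBBBBBB..
.BBBBBBB..
.BBBBBBB..
.BBBAABB..
.BBBAABB..
....AA....
....AA....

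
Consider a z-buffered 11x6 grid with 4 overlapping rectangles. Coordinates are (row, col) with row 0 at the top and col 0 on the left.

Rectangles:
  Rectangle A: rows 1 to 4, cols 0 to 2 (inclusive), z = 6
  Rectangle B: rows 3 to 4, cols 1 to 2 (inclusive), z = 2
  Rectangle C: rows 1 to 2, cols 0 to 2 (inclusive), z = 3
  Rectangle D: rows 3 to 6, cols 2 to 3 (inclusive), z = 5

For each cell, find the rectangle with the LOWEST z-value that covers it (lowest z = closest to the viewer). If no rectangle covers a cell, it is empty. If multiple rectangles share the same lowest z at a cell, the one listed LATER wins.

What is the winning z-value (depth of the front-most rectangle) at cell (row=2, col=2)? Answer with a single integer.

Answer: 3

Derivation:
Check cell (2,2):
  A: rows 1-4 cols 0-2 z=6 -> covers; best now A (z=6)
  B: rows 3-4 cols 1-2 -> outside (row miss)
  C: rows 1-2 cols 0-2 z=3 -> covers; best now C (z=3)
  D: rows 3-6 cols 2-3 -> outside (row miss)
Winner: C at z=3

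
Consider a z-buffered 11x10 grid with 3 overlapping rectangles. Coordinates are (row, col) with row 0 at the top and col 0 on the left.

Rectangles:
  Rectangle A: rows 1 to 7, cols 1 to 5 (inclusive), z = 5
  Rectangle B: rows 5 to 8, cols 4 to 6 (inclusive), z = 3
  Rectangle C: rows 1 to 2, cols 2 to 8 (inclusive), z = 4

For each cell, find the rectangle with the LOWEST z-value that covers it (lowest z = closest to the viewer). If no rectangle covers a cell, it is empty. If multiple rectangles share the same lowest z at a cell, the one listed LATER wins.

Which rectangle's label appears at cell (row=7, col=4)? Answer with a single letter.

Check cell (7,4):
  A: rows 1-7 cols 1-5 z=5 -> covers; best now A (z=5)
  B: rows 5-8 cols 4-6 z=3 -> covers; best now B (z=3)
  C: rows 1-2 cols 2-8 -> outside (row miss)
Winner: B at z=3

Answer: B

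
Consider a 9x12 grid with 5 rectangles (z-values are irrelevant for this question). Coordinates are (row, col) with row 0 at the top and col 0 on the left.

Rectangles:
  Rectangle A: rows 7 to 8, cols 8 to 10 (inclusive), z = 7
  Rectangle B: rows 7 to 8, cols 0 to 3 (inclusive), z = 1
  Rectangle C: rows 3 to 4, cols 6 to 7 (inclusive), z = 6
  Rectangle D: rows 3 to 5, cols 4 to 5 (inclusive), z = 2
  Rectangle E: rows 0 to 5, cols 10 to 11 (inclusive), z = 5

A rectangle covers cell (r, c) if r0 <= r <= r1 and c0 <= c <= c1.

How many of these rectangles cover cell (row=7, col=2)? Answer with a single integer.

Answer: 1

Derivation:
Check cell (7,2):
  A: rows 7-8 cols 8-10 -> outside (col miss)
  B: rows 7-8 cols 0-3 -> covers
  C: rows 3-4 cols 6-7 -> outside (row miss)
  D: rows 3-5 cols 4-5 -> outside (row miss)
  E: rows 0-5 cols 10-11 -> outside (row miss)
Count covering = 1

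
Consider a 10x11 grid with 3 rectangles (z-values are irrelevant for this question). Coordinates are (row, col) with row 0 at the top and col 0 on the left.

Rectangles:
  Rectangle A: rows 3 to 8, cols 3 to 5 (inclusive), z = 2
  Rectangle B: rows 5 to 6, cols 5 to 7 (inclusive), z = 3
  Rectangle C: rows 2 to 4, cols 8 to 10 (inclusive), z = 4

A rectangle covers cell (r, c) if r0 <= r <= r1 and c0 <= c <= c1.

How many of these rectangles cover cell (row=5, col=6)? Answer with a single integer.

Answer: 1

Derivation:
Check cell (5,6):
  A: rows 3-8 cols 3-5 -> outside (col miss)
  B: rows 5-6 cols 5-7 -> covers
  C: rows 2-4 cols 8-10 -> outside (row miss)
Count covering = 1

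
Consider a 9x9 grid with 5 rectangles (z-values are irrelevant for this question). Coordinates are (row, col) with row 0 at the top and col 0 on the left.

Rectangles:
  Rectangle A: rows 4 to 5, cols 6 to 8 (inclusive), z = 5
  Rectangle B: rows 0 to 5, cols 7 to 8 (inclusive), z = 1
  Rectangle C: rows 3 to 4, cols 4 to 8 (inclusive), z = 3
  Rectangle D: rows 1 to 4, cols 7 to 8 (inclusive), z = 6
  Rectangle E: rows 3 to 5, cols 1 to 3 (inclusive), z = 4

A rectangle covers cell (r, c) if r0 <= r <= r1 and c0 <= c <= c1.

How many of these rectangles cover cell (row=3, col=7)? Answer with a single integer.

Answer: 3

Derivation:
Check cell (3,7):
  A: rows 4-5 cols 6-8 -> outside (row miss)
  B: rows 0-5 cols 7-8 -> covers
  C: rows 3-4 cols 4-8 -> covers
  D: rows 1-4 cols 7-8 -> covers
  E: rows 3-5 cols 1-3 -> outside (col miss)
Count covering = 3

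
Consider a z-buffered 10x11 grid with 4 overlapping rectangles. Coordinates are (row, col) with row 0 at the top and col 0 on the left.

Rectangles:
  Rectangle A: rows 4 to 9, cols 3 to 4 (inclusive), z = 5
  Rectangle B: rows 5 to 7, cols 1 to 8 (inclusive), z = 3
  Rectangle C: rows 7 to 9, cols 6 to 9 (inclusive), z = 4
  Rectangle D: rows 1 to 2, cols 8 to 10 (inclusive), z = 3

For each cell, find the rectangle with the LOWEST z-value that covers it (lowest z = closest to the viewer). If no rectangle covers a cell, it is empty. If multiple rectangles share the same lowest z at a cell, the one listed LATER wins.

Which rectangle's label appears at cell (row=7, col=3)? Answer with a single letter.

Answer: B

Derivation:
Check cell (7,3):
  A: rows 4-9 cols 3-4 z=5 -> covers; best now A (z=5)
  B: rows 5-7 cols 1-8 z=3 -> covers; best now B (z=3)
  C: rows 7-9 cols 6-9 -> outside (col miss)
  D: rows 1-2 cols 8-10 -> outside (row miss)
Winner: B at z=3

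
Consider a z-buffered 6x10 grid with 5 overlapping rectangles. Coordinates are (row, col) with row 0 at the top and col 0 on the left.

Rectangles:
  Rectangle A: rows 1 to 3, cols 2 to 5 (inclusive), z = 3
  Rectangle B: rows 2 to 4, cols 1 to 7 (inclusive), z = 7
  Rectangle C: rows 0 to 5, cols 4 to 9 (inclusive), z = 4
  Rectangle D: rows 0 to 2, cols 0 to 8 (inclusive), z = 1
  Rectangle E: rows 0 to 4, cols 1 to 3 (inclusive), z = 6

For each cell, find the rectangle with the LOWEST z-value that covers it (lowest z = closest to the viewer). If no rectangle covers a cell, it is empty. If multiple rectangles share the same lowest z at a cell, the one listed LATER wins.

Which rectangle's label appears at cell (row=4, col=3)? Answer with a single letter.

Check cell (4,3):
  A: rows 1-3 cols 2-5 -> outside (row miss)
  B: rows 2-4 cols 1-7 z=7 -> covers; best now B (z=7)
  C: rows 0-5 cols 4-9 -> outside (col miss)
  D: rows 0-2 cols 0-8 -> outside (row miss)
  E: rows 0-4 cols 1-3 z=6 -> covers; best now E (z=6)
Winner: E at z=6

Answer: E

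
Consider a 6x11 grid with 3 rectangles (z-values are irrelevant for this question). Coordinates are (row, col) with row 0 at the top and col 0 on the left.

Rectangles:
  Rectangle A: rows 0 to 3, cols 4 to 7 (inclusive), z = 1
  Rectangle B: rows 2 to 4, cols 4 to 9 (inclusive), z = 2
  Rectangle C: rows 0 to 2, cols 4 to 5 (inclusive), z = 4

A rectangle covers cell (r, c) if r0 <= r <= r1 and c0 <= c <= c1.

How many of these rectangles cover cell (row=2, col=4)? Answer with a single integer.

Check cell (2,4):
  A: rows 0-3 cols 4-7 -> covers
  B: rows 2-4 cols 4-9 -> covers
  C: rows 0-2 cols 4-5 -> covers
Count covering = 3

Answer: 3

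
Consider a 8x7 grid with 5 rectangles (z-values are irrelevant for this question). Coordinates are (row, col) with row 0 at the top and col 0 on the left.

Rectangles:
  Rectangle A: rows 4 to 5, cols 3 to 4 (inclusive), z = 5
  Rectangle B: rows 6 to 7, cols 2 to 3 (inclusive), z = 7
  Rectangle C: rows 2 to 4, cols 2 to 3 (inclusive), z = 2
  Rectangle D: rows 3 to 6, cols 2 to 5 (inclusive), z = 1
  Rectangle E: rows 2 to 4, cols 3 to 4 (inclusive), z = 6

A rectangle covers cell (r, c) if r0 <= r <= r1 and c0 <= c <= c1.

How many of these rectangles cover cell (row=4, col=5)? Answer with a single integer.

Answer: 1

Derivation:
Check cell (4,5):
  A: rows 4-5 cols 3-4 -> outside (col miss)
  B: rows 6-7 cols 2-3 -> outside (row miss)
  C: rows 2-4 cols 2-3 -> outside (col miss)
  D: rows 3-6 cols 2-5 -> covers
  E: rows 2-4 cols 3-4 -> outside (col miss)
Count covering = 1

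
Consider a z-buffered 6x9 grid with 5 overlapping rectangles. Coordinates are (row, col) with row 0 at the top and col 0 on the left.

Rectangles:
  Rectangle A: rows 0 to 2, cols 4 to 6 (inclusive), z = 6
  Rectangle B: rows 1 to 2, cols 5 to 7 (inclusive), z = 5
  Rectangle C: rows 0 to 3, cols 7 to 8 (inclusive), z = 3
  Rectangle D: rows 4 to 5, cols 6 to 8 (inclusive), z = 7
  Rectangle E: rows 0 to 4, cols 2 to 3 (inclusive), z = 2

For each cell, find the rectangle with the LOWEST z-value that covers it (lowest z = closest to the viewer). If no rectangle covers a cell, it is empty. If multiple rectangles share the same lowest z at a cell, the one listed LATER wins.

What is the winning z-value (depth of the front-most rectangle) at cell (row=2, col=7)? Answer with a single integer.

Check cell (2,7):
  A: rows 0-2 cols 4-6 -> outside (col miss)
  B: rows 1-2 cols 5-7 z=5 -> covers; best now B (z=5)
  C: rows 0-3 cols 7-8 z=3 -> covers; best now C (z=3)
  D: rows 4-5 cols 6-8 -> outside (row miss)
  E: rows 0-4 cols 2-3 -> outside (col miss)
Winner: C at z=3

Answer: 3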